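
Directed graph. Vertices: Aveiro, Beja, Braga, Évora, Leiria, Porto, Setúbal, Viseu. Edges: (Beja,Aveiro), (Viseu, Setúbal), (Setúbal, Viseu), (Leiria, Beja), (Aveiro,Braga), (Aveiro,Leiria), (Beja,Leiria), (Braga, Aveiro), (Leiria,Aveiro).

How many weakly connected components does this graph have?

From Aveiro: component {Aveiro, Beja, Braga, Leiria}.
From Évora: component {Évora}.
From Porto: component {Porto}.
From Setúbal: component {Setúbal, Viseu}.
That's 4 components.

4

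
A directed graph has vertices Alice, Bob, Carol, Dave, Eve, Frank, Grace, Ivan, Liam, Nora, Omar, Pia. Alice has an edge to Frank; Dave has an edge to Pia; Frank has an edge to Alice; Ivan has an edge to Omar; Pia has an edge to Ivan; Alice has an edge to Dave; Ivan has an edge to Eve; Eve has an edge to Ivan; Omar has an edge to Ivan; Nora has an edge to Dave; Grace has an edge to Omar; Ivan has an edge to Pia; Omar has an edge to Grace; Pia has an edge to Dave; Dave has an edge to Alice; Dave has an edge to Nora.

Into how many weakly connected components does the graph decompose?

4

From Alice: component {Alice, Dave, Eve, Frank, Grace, Ivan, Nora, Omar, Pia}.
From Bob: component {Bob}.
From Carol: component {Carol}.
From Liam: component {Liam}.
That's 4 components.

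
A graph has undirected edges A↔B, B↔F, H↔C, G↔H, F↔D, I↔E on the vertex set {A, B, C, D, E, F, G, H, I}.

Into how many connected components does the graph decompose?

From A: component {A, B, D, F}.
From C: component {C, G, H}.
From E: component {E, I}.
That's 3 components.

3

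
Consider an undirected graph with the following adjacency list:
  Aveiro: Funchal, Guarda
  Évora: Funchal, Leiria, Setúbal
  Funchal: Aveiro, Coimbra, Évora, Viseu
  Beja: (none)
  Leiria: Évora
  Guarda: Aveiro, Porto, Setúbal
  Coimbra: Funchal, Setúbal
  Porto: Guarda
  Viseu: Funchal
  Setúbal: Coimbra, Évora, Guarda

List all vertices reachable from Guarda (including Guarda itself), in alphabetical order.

Aveiro, Coimbra, Évora, Funchal, Guarda, Leiria, Porto, Setúbal, Viseu

Start at Guarda.
Its neighbours: Aveiro, Porto, Setúbal.
Then their neighbours: Coimbra, Évora, Funchal.
Then next layer: Leiria, Viseu.
Nothing further is reachable.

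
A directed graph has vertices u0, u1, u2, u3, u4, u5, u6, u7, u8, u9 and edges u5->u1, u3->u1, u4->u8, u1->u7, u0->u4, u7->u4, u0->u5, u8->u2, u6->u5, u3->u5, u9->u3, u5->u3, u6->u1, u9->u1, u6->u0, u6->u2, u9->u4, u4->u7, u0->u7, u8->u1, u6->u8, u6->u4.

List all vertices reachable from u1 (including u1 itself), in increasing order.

Start at u1.
Its neighbours: u7.
Then their neighbours: u4.
Then next layer: u8.
Then next layer: u2.
Nothing further is reachable.

u1, u2, u4, u7, u8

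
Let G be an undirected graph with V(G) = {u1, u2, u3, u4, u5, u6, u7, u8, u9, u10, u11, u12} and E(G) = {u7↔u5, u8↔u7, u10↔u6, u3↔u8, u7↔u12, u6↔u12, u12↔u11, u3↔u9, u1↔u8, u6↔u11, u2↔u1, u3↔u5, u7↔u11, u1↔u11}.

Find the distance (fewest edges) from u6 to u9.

5

Distance 0: u6.
Distance 1: u10, u11, u12.
Distance 2: u1, u7.
Distance 3: u2, u5, u8.
Distance 4: u3.
Distance 5: u9 — contains u9.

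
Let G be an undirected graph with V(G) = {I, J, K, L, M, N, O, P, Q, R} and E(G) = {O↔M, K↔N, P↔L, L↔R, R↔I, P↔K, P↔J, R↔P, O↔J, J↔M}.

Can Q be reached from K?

Explore from K.
Distance 1: reach N, P.
Distance 2: reach J, L, R.
Distance 3: reach I, M, O.
The search is exhausted without reaching Q; it lies in a different component.

No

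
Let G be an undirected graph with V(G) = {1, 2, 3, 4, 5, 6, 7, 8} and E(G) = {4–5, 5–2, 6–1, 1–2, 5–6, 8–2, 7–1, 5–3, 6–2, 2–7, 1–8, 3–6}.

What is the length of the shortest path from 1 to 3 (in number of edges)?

Distance 0: 1.
Distance 1: 2, 6, 7, 8.
Distance 2: 3, 5 — contains 3.

2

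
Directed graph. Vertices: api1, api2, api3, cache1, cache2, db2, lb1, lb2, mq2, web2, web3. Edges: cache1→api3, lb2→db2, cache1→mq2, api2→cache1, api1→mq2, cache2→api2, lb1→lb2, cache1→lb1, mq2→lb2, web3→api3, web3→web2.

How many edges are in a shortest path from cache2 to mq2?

3

Distance 0: cache2.
Distance 1: api2.
Distance 2: cache1.
Distance 3: api3, lb1, mq2 — contains mq2.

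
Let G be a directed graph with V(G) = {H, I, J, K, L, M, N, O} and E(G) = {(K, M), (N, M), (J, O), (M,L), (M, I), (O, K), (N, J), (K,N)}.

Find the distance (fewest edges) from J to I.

Distance 0: J.
Distance 1: O.
Distance 2: K.
Distance 3: M, N.
Distance 4: I, L — contains I.

4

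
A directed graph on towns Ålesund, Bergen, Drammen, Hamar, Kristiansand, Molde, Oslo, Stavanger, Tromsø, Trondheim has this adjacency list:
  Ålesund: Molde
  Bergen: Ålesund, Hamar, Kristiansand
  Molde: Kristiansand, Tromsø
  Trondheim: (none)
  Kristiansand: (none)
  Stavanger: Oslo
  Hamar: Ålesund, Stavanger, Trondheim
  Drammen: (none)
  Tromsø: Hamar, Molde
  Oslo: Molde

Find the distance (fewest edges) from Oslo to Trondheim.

Distance 0: Oslo.
Distance 1: Molde.
Distance 2: Kristiansand, Tromsø.
Distance 3: Hamar.
Distance 4: Ålesund, Stavanger, Trondheim — contains Trondheim.

4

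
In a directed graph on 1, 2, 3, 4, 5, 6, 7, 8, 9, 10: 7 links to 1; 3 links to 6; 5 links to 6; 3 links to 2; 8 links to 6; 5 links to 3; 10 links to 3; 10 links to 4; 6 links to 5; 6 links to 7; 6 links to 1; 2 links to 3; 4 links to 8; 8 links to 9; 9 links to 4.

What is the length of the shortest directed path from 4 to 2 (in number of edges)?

5

Distance 0: 4.
Distance 1: 8.
Distance 2: 6, 9.
Distance 3: 1, 5, 7.
Distance 4: 3.
Distance 5: 2 — contains 2.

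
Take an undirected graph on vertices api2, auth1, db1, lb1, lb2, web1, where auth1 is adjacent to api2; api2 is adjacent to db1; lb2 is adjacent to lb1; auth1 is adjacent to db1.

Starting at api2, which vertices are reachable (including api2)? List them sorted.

api2, auth1, db1

Start at api2.
Its neighbours: auth1, db1.
Nothing further is reachable.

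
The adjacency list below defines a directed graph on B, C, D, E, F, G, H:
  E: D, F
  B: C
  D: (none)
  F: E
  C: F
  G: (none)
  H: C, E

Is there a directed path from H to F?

Explore from H.
Distance 1: reach C, E.
Distance 2: reach D, F.
Found F.

Yes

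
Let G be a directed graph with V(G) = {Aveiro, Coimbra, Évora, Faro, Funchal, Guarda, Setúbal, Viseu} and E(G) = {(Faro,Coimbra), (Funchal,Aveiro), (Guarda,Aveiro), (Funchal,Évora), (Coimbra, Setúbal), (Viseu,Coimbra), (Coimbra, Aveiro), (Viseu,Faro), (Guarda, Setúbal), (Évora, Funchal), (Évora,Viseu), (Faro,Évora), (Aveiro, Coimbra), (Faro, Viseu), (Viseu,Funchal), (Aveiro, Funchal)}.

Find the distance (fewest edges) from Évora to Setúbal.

3

Distance 0: Évora.
Distance 1: Funchal, Viseu.
Distance 2: Aveiro, Coimbra, Faro.
Distance 3: Setúbal — contains Setúbal.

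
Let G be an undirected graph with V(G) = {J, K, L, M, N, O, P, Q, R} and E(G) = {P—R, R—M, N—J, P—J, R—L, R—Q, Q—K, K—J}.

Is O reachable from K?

Explore from K.
Distance 1: reach J, Q.
Distance 2: reach N, P, R.
Distance 3: reach L, M.
The search is exhausted without reaching O; it lies in a different component.

No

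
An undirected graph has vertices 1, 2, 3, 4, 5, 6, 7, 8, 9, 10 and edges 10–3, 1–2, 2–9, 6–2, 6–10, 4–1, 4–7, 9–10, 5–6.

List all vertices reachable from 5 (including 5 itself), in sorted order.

Start at 5.
Its neighbours: 6.
Then their neighbours: 2, 10.
Then next layer: 1, 3, 9.
Then next layer: 4.
Then next layer: 7.
Nothing further is reachable.

1, 2, 3, 4, 5, 6, 7, 9, 10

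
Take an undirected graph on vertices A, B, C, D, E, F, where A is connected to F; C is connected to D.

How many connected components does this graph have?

4

From A: component {A, F}.
From B: component {B}.
From C: component {C, D}.
From E: component {E}.
That's 4 components.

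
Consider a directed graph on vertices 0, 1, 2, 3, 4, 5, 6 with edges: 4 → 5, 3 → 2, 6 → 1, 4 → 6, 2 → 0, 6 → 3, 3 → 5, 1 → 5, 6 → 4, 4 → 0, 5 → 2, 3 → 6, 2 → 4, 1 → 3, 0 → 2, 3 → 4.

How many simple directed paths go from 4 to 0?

7

4→0
4→5→2→0
4→6→1→3→2→0
4→6→1→3→5→2→0
4→6→1→5→2→0
4→6→3→2→0
4→6→3→5→2→0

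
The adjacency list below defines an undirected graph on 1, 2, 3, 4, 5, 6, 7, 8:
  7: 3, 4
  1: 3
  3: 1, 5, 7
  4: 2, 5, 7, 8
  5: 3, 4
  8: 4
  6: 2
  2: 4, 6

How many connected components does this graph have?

1

From 1: component {1, 2, 3, 4, 5, 6, 7, 8}.
That's 1 component.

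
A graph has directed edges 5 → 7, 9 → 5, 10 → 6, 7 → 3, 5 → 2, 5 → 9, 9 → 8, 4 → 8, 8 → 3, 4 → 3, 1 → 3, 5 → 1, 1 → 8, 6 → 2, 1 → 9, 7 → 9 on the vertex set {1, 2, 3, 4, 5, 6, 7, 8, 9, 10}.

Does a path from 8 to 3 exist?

Yes

Explore from 8.
Distance 1: reach 3.
Found 3.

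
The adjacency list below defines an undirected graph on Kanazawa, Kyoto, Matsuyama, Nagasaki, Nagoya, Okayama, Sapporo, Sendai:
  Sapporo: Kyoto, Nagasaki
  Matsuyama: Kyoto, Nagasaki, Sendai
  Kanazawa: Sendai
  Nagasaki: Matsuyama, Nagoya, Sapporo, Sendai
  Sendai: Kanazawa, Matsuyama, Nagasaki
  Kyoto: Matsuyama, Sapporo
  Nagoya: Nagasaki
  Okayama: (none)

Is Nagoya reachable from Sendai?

Explore from Sendai.
Distance 1: reach Kanazawa, Matsuyama, Nagasaki.
Distance 2: reach Kyoto, Nagoya, Sapporo.
Found Nagoya.

Yes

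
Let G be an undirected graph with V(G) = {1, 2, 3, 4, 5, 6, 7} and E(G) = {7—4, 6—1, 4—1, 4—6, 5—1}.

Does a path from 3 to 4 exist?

No

3 has no edges, so nothing is reachable from it.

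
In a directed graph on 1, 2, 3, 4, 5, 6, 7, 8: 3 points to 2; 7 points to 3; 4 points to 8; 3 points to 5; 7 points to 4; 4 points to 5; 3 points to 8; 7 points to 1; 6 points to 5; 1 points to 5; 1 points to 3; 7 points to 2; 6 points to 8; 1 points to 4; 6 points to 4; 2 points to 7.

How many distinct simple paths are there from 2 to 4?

2

2→7→1→4
2→7→4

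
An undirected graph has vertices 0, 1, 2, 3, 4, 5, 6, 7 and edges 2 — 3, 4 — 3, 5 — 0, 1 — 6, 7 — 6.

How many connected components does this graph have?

3

From 0: component {0, 5}.
From 1: component {1, 6, 7}.
From 2: component {2, 3, 4}.
That's 3 components.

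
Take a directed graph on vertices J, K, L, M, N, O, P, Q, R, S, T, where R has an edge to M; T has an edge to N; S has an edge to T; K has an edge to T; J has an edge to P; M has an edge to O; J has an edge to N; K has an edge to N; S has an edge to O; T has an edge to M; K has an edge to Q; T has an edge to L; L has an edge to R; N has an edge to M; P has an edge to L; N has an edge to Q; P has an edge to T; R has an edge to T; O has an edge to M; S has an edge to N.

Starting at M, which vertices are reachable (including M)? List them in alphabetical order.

Start at M.
Its neighbours: O.
Nothing further is reachable.

M, O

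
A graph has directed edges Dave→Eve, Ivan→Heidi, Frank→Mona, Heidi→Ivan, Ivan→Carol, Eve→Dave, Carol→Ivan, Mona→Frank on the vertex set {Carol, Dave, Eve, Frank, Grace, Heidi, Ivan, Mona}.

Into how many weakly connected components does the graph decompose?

From Carol: component {Carol, Heidi, Ivan}.
From Dave: component {Dave, Eve}.
From Frank: component {Frank, Mona}.
From Grace: component {Grace}.
That's 4 components.

4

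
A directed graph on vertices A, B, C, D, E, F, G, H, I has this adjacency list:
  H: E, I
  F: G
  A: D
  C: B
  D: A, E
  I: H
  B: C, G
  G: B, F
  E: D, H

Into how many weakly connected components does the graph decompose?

From A: component {A, D, E, H, I}.
From B: component {B, C, F, G}.
That's 2 components.

2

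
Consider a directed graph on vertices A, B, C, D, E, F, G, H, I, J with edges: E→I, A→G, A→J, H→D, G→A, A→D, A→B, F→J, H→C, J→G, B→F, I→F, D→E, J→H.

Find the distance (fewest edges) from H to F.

Distance 0: H.
Distance 1: C, D.
Distance 2: E.
Distance 3: I.
Distance 4: F — contains F.

4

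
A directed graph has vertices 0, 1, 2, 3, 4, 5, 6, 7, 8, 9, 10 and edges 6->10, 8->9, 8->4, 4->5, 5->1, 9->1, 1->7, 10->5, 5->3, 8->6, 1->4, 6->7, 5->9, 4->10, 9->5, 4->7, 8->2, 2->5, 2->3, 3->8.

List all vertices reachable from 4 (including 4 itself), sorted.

1, 2, 3, 4, 5, 6, 7, 8, 9, 10

Start at 4.
Its neighbours: 5, 7, 10.
Then their neighbours: 1, 3, 9.
Then next layer: 8.
Then next layer: 2, 6.
Nothing further is reachable.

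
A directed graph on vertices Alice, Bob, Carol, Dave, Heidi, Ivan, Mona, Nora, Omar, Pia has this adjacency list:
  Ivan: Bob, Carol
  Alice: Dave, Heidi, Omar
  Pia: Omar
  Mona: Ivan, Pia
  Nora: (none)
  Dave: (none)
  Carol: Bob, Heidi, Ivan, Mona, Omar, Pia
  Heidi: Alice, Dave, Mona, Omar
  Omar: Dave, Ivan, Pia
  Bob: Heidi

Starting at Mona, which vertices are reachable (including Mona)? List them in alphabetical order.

Alice, Bob, Carol, Dave, Heidi, Ivan, Mona, Omar, Pia

Start at Mona.
Its neighbours: Ivan, Pia.
Then their neighbours: Bob, Carol, Omar.
Then next layer: Dave, Heidi.
Then next layer: Alice.
Nothing further is reachable.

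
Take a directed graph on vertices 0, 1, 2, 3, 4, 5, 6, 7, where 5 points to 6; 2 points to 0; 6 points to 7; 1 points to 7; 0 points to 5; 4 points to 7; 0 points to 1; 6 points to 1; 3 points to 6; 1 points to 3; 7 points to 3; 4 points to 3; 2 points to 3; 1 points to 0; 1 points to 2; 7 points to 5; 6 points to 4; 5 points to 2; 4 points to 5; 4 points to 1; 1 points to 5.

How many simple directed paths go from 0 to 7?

0→1→2→3→6→4→7
0→1→2→3→6→7
0→1→3→6→4→7
0→1→3→6→7
0→1→5→2→3→6→4→7
0→1→5→2→3→6→7
0→1→5→6→4→7
0→1→5→6→7
... and 9 more.

17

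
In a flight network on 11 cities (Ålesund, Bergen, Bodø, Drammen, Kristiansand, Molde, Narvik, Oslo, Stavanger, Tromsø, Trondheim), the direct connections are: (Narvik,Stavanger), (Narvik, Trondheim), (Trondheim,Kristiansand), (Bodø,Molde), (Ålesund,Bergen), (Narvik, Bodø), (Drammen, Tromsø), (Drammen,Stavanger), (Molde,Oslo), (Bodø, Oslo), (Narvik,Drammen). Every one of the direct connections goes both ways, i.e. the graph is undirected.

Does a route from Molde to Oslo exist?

Yes

Explore from Molde.
Distance 1: reach Bodø, Oslo.
Found Oslo.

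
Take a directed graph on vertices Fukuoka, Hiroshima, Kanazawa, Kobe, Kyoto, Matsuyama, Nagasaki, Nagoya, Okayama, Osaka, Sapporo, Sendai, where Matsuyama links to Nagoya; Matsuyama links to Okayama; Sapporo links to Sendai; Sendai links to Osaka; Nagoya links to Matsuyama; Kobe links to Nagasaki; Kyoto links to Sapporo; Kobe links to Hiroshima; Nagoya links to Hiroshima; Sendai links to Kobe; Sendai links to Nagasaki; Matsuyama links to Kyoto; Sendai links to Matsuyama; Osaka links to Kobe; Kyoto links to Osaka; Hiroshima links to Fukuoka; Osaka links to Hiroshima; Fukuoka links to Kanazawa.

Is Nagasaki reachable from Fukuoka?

No

Explore from Fukuoka.
Distance 1: reach Kanazawa.
The search from Fukuoka is exhausted; no directed path reaches Nagasaki.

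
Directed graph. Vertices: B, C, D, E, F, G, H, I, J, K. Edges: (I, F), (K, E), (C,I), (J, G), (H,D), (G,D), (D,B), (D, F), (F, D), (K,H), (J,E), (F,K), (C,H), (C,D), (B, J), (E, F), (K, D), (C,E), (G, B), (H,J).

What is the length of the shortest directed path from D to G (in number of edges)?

3

Distance 0: D.
Distance 1: B, F.
Distance 2: J, K.
Distance 3: E, G, H — contains G.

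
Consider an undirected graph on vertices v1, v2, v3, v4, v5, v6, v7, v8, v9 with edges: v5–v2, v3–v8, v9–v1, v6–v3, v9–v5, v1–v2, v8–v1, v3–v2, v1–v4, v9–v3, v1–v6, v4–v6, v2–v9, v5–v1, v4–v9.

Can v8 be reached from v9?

Explore from v9.
Distance 1: reach v1, v2, v3, v4, v5.
Distance 2: reach v6, v8.
Found v8.

Yes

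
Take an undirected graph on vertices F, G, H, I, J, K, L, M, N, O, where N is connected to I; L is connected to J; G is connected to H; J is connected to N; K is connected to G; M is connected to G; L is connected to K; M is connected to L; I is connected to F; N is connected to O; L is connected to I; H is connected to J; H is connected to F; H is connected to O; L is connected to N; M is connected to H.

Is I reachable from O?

Yes

Explore from O.
Distance 1: reach H, N.
Distance 2: reach F, G, I, J, L, M.
Found I.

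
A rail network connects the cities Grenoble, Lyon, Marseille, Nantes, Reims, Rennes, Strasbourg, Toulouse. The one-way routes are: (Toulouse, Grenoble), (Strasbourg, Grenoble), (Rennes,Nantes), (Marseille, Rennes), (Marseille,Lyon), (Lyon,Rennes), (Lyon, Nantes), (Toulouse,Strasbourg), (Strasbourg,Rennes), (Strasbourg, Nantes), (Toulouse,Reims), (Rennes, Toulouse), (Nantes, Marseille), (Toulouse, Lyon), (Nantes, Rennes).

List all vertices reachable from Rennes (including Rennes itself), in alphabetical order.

Grenoble, Lyon, Marseille, Nantes, Reims, Rennes, Strasbourg, Toulouse

Start at Rennes.
Its neighbours: Nantes, Toulouse.
Then their neighbours: Grenoble, Lyon, Marseille, Reims, Strasbourg.
Every vertex is now reached.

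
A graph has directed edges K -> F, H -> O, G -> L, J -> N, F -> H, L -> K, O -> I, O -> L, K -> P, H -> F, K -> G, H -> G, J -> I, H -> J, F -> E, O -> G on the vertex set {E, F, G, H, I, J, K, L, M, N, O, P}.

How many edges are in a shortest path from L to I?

5

Distance 0: L.
Distance 1: K.
Distance 2: F, G, P.
Distance 3: E, H.
Distance 4: J, O.
Distance 5: I, N — contains I.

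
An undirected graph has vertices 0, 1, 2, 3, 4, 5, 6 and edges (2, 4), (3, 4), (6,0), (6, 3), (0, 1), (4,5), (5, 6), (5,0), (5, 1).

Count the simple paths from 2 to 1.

2–4–3–6–0–1
2–4–3–6–0–5–1
2–4–3–6–5–0–1
2–4–3–6–5–1
2–4–5–0–1
2–4–5–1
2–4–5–6–0–1

7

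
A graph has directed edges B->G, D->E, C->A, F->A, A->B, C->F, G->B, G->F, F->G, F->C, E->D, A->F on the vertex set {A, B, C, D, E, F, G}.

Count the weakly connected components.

From A: component {A, B, C, F, G}.
From D: component {D, E}.
That's 2 components.

2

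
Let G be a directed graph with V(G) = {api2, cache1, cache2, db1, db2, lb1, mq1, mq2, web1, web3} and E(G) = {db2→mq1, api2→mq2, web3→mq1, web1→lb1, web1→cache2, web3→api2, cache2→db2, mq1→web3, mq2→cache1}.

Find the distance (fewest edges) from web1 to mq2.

Distance 0: web1.
Distance 1: cache2, lb1.
Distance 2: db2.
Distance 3: mq1.
Distance 4: web3.
Distance 5: api2.
Distance 6: mq2 — contains mq2.

6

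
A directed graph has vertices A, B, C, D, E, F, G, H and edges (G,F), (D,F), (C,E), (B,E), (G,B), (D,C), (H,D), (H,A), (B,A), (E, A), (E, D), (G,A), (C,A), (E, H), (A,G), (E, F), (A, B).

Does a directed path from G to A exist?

Yes

Explore from G.
Distance 1: reach A, B, F.
Found A.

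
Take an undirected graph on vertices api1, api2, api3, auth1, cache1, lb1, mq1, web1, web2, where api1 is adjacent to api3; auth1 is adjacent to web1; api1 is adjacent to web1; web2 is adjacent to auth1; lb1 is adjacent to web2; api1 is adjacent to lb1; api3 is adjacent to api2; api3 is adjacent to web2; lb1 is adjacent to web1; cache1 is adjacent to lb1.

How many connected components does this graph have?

From api1: component {api1, api2, api3, auth1, cache1, lb1, web1, web2}.
From mq1: component {mq1}.
That's 2 components.

2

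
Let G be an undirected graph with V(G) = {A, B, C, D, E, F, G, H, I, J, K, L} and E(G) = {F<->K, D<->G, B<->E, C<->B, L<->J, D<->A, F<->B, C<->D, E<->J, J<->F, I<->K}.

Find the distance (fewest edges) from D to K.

Distance 0: D.
Distance 1: A, C, G.
Distance 2: B.
Distance 3: E, F.
Distance 4: J, K — contains K.

4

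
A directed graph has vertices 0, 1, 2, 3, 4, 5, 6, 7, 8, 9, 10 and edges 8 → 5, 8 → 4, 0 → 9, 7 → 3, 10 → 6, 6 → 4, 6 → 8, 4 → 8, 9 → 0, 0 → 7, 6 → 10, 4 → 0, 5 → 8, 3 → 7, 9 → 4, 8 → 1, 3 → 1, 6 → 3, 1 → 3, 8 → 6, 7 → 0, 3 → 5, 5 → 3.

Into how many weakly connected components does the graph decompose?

From 0: component {0, 1, 3, 4, 5, 6, 7, 8, 9, 10}.
From 2: component {2}.
That's 2 components.

2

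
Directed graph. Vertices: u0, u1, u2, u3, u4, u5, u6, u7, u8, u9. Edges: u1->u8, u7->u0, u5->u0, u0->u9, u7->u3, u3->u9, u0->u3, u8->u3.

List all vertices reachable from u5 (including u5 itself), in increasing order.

u0, u3, u5, u9

Start at u5.
Its neighbours: u0.
Then their neighbours: u3, u9.
Nothing further is reachable.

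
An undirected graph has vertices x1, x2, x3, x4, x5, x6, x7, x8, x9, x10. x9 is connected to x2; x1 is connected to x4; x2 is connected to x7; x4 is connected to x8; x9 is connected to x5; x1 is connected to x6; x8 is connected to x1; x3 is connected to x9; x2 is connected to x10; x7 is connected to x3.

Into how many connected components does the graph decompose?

2

From x1: component {x1, x4, x6, x8}.
From x2: component {x2, x3, x5, x7, x9, x10}.
That's 2 components.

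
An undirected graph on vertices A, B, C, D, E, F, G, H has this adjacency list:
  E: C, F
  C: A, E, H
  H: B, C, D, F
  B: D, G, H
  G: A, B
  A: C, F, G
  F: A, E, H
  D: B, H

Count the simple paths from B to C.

B–D–H–C
B–D–H–F–A–C
B–D–H–F–E–C
B–G–A–C
B–G–A–F–E–C
B–G–A–F–H–C
B–H–C
B–H–F–A–C
B–H–F–E–C

9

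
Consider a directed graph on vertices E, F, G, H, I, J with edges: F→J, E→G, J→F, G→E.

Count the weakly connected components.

From E: component {E, G}.
From F: component {F, J}.
From H: component {H}.
From I: component {I}.
That's 4 components.

4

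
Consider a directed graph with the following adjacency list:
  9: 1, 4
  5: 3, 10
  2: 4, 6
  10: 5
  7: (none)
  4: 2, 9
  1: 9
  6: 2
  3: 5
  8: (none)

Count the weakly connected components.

4

From 1: component {1, 2, 4, 6, 9}.
From 3: component {3, 5, 10}.
From 7: component {7}.
From 8: component {8}.
That's 4 components.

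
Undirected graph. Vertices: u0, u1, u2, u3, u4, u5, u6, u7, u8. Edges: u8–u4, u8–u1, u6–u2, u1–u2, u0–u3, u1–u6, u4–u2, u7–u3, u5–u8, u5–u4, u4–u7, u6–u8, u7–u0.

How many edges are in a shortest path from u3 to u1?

4

Distance 0: u3.
Distance 1: u0, u7.
Distance 2: u4.
Distance 3: u2, u5, u8.
Distance 4: u1, u6 — contains u1.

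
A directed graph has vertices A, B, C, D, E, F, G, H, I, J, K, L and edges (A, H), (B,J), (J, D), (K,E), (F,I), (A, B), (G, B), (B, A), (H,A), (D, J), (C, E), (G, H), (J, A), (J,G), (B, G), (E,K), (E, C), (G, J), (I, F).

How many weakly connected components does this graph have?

4

From A: component {A, B, D, G, H, J}.
From C: component {C, E, K}.
From F: component {F, I}.
From L: component {L}.
That's 4 components.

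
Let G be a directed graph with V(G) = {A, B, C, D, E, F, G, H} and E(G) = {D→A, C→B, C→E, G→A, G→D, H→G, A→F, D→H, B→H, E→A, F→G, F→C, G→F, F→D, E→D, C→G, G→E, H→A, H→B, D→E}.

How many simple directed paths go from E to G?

E→A→F→C→B→H→G
E→A→F→C→G
E→A→F→D→H→G
E→A→F→G
E→D→A→F→C→B→H→G
E→D→A→F→C→G
E→D→A→F→G
E→D→H→A→F→C→G
E→D→H→A→F→G
E→D→H→G

10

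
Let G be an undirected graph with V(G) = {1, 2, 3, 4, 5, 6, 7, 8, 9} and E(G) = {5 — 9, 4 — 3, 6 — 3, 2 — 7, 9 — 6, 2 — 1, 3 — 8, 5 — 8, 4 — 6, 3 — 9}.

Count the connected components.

From 1: component {1, 2, 7}.
From 3: component {3, 4, 5, 6, 8, 9}.
That's 2 components.

2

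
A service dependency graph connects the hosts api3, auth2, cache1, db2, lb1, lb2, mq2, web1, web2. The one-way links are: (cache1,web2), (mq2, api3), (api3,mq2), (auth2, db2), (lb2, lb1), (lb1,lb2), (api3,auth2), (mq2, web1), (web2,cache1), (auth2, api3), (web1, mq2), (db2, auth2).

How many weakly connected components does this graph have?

From api3: component {api3, auth2, db2, mq2, web1}.
From cache1: component {cache1, web2}.
From lb1: component {lb1, lb2}.
That's 3 components.

3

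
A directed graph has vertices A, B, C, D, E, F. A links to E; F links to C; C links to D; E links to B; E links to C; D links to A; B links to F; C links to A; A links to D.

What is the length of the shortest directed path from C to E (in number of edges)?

2

Distance 0: C.
Distance 1: A, D.
Distance 2: E — contains E.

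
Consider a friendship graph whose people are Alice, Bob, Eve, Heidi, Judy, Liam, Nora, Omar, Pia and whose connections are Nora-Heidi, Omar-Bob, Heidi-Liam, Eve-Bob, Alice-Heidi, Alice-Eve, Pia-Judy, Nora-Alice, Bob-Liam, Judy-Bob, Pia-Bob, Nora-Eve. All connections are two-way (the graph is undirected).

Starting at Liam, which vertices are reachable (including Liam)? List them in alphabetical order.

Start at Liam.
Its neighbours: Bob, Heidi.
Then their neighbours: Alice, Eve, Judy, Nora, Omar, Pia.
Every vertex is now reached.

Alice, Bob, Eve, Heidi, Judy, Liam, Nora, Omar, Pia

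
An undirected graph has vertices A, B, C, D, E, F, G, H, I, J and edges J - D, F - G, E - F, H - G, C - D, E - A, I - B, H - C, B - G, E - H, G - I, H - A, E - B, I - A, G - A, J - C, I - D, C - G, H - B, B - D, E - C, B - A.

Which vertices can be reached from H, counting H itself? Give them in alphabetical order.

A, B, C, D, E, F, G, H, I, J

Start at H.
Its neighbours: A, B, C, E, G.
Then their neighbours: D, F, I, J.
Every vertex is now reached.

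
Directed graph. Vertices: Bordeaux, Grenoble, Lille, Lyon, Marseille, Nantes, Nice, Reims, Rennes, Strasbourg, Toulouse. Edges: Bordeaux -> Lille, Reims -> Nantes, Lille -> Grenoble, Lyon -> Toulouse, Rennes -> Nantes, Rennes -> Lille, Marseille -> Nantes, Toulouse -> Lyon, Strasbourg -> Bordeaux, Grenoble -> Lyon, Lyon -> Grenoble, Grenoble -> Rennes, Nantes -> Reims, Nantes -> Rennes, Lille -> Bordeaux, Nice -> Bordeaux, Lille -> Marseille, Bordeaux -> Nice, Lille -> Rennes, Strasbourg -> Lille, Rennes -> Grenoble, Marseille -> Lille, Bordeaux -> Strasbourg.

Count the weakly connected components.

1

From Bordeaux: component {Bordeaux, Grenoble, Lille, Lyon, Marseille, Nantes, Nice, Reims, Rennes, Strasbourg, Toulouse}.
That's 1 component.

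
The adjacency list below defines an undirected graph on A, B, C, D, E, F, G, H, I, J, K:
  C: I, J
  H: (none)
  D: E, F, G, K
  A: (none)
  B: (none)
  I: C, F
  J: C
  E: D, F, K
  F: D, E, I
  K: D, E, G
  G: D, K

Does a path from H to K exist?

No

H has no edges, so nothing is reachable from it.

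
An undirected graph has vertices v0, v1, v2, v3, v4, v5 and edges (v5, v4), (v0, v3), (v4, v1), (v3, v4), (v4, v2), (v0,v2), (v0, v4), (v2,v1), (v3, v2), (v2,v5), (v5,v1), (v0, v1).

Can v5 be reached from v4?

Yes

Explore from v4.
Distance 1: reach v0, v1, v2, v3, v5.
Found v5.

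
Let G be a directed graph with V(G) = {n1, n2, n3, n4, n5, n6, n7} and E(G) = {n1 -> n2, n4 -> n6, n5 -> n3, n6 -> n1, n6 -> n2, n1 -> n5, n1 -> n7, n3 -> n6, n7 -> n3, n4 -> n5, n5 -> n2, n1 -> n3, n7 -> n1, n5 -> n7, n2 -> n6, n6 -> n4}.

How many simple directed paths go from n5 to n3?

5

n5→n2→n6→n1→n3
n5→n2→n6→n1→n7→n3
n5→n3
n5→n7→n1→n3
n5→n7→n3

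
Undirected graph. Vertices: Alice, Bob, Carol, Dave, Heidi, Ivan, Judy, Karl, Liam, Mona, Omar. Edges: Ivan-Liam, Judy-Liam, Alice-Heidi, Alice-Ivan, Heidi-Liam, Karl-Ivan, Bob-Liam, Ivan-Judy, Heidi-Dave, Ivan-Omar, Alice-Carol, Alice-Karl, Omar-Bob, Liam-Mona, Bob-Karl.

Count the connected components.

1

From Alice: component {Alice, Bob, Carol, Dave, Heidi, Ivan, Judy, Karl, Liam, Mona, Omar}.
That's 1 component.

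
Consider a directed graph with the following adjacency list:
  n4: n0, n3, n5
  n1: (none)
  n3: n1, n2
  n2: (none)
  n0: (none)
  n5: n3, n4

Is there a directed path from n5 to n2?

Yes

Explore from n5.
Distance 1: reach n3, n4.
Distance 2: reach n0, n1, n2.
Found n2.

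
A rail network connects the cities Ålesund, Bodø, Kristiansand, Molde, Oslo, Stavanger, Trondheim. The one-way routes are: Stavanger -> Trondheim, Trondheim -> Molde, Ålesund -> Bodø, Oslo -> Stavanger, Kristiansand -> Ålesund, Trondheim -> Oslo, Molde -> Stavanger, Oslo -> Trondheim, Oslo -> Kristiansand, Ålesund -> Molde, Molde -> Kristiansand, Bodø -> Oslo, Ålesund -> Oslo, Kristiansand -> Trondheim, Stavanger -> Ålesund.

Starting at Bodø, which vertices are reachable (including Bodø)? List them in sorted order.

Start at Bodø.
Its neighbours: Oslo.
Then their neighbours: Kristiansand, Stavanger, Trondheim.
Then next layer: Ålesund, Molde.
Every vertex is now reached.

Ålesund, Bodø, Kristiansand, Molde, Oslo, Stavanger, Trondheim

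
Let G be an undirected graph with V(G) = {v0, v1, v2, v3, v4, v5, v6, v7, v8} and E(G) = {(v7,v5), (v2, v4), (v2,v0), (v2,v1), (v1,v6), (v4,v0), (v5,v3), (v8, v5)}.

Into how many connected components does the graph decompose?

From v0: component {v0, v1, v2, v4, v6}.
From v3: component {v3, v5, v7, v8}.
That's 2 components.

2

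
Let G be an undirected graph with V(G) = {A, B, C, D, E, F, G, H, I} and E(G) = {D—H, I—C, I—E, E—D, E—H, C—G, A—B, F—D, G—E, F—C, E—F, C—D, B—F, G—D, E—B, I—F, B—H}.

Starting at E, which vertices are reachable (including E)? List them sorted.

Start at E.
Its neighbours: B, D, F, G, H, I.
Then their neighbours: A, C.
Every vertex is now reached.

A, B, C, D, E, F, G, H, I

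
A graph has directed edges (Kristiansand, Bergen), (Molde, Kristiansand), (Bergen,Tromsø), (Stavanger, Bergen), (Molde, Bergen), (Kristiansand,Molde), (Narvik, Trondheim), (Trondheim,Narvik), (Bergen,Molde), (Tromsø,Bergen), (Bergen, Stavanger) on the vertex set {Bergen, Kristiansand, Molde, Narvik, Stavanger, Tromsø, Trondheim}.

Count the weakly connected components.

From Bergen: component {Bergen, Kristiansand, Molde, Stavanger, Tromsø}.
From Narvik: component {Narvik, Trondheim}.
That's 2 components.

2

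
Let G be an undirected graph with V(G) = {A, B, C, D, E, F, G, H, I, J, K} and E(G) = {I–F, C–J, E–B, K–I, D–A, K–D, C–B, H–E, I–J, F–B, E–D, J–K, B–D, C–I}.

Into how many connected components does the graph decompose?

From A: component {A, B, C, D, E, F, H, I, J, K}.
From G: component {G}.
That's 2 components.

2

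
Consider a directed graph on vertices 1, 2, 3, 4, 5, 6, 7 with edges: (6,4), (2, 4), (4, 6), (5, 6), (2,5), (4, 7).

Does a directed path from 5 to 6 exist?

Explore from 5.
Distance 1: reach 6.
Found 6.

Yes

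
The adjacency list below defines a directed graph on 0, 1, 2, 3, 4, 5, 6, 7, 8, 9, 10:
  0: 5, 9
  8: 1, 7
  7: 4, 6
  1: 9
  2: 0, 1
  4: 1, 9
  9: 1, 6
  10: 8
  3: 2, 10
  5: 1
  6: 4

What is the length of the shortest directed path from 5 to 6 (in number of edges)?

3

Distance 0: 5.
Distance 1: 1.
Distance 2: 9.
Distance 3: 6 — contains 6.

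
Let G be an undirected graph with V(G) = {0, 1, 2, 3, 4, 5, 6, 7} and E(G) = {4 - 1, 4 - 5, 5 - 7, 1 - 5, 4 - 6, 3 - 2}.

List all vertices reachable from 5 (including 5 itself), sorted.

Start at 5.
Its neighbours: 1, 4, 7.
Then their neighbours: 6.
Nothing further is reachable.

1, 4, 5, 6, 7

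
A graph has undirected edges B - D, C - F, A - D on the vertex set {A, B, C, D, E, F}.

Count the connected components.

From A: component {A, B, D}.
From C: component {C, F}.
From E: component {E}.
That's 3 components.

3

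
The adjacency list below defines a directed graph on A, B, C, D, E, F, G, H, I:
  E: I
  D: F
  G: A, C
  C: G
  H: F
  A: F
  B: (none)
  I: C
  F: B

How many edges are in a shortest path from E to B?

Distance 0: E.
Distance 1: I.
Distance 2: C.
Distance 3: G.
Distance 4: A.
Distance 5: F.
Distance 6: B — contains B.

6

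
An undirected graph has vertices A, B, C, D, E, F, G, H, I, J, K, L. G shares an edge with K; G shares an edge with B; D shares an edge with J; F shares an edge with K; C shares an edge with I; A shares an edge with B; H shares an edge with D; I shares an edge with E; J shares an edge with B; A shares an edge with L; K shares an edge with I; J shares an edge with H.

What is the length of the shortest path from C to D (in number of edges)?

Distance 0: C.
Distance 1: I.
Distance 2: E, K.
Distance 3: F, G.
Distance 4: B.
Distance 5: A, J.
Distance 6: D, H, L — contains D.

6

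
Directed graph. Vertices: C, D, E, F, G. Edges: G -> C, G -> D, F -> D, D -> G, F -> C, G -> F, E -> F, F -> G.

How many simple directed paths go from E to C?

E→F→C
E→F→D→G→C
E→F→G→C

3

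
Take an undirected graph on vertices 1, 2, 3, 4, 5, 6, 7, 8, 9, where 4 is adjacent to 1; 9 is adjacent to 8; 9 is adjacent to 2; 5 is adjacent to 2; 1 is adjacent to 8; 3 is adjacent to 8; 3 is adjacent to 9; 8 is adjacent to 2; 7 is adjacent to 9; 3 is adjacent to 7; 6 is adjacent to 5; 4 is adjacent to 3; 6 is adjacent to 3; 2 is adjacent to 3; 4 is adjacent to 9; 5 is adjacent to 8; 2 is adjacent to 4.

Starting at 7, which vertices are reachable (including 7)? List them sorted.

Start at 7.
Its neighbours: 3, 9.
Then their neighbours: 2, 4, 6, 8.
Then next layer: 1, 5.
Every vertex is now reached.

1, 2, 3, 4, 5, 6, 7, 8, 9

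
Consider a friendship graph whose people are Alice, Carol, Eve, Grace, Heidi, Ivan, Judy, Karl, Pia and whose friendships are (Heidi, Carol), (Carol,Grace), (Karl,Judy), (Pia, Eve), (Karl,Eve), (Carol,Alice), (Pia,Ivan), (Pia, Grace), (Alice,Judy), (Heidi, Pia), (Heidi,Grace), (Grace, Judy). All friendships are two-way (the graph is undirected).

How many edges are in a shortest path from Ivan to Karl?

3

Distance 0: Ivan.
Distance 1: Pia.
Distance 2: Eve, Grace, Heidi.
Distance 3: Carol, Judy, Karl — contains Karl.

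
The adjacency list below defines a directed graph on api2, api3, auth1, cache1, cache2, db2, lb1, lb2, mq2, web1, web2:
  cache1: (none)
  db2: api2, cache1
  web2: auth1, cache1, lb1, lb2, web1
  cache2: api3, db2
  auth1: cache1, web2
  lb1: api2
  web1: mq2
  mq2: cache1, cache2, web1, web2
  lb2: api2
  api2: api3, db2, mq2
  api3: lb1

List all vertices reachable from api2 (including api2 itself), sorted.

Start at api2.
Its neighbours: api3, db2, mq2.
Then their neighbours: cache1, cache2, lb1, web1, web2.
Then next layer: auth1, lb2.
Every vertex is now reached.

api2, api3, auth1, cache1, cache2, db2, lb1, lb2, mq2, web1, web2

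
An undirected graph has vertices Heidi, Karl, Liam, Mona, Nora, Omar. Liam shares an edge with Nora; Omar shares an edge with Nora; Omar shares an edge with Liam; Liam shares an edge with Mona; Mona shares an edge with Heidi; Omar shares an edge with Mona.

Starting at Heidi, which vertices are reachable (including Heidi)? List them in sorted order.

Start at Heidi.
Its neighbours: Mona.
Then their neighbours: Liam, Omar.
Then next layer: Nora.
Nothing further is reachable.

Heidi, Liam, Mona, Nora, Omar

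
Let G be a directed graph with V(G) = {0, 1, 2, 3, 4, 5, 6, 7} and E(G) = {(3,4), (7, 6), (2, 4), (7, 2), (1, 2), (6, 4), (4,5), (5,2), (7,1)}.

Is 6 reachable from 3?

No

Explore from 3.
Distance 1: reach 4.
Distance 2: reach 5.
Distance 3: reach 2.
The search from 3 is exhausted; no directed path reaches 6.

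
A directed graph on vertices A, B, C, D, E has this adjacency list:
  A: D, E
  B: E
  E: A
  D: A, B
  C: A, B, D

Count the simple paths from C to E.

5

C→A→D→B→E
C→A→E
C→B→E
C→D→A→E
C→D→B→E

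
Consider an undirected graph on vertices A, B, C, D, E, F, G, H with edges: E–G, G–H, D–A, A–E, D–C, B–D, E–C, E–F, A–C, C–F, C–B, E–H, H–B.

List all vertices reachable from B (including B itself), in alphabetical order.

A, B, C, D, E, F, G, H

Start at B.
Its neighbours: C, D, H.
Then their neighbours: A, E, F, G.
Every vertex is now reached.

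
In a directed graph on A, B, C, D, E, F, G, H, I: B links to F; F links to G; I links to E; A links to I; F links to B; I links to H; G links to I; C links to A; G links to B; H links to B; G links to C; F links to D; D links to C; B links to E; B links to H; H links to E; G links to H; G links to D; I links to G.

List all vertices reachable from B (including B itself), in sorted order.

A, B, C, D, E, F, G, H, I

Start at B.
Its neighbours: E, F, H.
Then their neighbours: D, G.
Then next layer: C, I.
Then next layer: A.
Every vertex is now reached.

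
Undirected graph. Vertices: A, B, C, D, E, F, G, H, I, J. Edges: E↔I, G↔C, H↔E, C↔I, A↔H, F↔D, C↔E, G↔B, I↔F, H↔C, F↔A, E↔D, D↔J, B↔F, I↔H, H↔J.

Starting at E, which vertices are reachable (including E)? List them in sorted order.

A, B, C, D, E, F, G, H, I, J

Start at E.
Its neighbours: C, D, H, I.
Then their neighbours: A, F, G, J.
Then next layer: B.
Every vertex is now reached.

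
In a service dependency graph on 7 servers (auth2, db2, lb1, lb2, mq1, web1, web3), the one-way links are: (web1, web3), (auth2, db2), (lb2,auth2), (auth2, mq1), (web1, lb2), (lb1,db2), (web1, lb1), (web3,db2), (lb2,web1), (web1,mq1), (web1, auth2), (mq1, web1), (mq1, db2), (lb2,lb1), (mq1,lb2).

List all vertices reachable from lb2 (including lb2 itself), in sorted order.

Start at lb2.
Its neighbours: auth2, lb1, web1.
Then their neighbours: db2, mq1, web3.
Every vertex is now reached.

auth2, db2, lb1, lb2, mq1, web1, web3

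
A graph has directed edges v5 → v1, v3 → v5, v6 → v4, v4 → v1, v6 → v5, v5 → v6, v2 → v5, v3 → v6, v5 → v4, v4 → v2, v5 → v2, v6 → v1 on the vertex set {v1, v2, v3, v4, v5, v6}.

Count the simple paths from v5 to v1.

4

v5→v1
v5→v4→v1
v5→v6→v1
v5→v6→v4→v1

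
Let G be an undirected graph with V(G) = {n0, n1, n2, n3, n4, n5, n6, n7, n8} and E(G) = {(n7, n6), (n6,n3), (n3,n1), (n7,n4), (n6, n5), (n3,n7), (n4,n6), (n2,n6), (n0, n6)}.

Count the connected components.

From n0: component {n0, n1, n2, n3, n4, n5, n6, n7}.
From n8: component {n8}.
That's 2 components.

2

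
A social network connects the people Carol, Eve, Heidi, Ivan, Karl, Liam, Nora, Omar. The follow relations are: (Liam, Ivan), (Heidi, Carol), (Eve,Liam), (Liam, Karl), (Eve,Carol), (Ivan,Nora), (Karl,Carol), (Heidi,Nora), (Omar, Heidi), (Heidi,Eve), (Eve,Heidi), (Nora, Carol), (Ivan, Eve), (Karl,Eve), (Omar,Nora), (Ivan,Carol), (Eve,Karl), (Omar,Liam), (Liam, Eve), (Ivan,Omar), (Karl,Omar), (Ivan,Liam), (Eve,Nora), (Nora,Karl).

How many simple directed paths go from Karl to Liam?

Karl→Eve→Liam
Karl→Omar→Heidi→Eve→Liam
Karl→Omar→Liam

3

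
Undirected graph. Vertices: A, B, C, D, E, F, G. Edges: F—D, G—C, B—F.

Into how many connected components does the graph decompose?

From A: component {A}.
From B: component {B, D, F}.
From C: component {C, G}.
From E: component {E}.
That's 4 components.

4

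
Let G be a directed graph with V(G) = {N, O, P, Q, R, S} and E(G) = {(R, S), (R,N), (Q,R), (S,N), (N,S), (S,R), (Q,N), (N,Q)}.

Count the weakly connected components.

3

From N: component {N, Q, R, S}.
From O: component {O}.
From P: component {P}.
That's 3 components.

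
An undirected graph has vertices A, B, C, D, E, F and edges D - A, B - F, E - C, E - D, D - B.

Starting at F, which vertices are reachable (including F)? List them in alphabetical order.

Start at F.
Its neighbours: B.
Then their neighbours: D.
Then next layer: A, E.
Then next layer: C.
Every vertex is now reached.

A, B, C, D, E, F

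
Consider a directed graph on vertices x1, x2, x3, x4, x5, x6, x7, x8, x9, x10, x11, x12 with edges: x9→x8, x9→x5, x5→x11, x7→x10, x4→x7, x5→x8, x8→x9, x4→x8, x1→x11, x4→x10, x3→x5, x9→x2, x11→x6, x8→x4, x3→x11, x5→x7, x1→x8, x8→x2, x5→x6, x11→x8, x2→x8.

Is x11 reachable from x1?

Yes

Explore from x1.
Distance 1: reach x8, x11.
Found x11.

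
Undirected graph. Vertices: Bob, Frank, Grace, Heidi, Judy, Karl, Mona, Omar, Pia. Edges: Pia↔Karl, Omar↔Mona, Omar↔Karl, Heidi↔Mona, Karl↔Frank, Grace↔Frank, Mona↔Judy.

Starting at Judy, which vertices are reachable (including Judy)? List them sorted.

Frank, Grace, Heidi, Judy, Karl, Mona, Omar, Pia

Start at Judy.
Its neighbours: Mona.
Then their neighbours: Heidi, Omar.
Then next layer: Karl.
Then next layer: Frank, Pia.
Then next layer: Grace.
Nothing further is reachable.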